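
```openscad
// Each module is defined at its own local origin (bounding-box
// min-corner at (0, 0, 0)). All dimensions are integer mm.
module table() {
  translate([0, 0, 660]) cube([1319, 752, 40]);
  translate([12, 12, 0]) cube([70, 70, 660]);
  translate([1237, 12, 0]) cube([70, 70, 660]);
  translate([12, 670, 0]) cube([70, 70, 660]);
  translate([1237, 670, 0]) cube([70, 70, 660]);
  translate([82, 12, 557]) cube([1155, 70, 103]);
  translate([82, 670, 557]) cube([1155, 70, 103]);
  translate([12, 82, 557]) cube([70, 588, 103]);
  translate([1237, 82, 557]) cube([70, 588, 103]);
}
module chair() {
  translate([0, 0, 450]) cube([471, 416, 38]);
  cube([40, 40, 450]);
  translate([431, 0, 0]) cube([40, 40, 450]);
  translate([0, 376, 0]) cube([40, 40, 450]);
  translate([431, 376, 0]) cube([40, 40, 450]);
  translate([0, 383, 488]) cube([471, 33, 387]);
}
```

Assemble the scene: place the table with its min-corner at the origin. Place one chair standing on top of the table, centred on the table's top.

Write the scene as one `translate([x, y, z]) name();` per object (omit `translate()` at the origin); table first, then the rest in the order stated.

table();
translate([424, 168, 700]) chair();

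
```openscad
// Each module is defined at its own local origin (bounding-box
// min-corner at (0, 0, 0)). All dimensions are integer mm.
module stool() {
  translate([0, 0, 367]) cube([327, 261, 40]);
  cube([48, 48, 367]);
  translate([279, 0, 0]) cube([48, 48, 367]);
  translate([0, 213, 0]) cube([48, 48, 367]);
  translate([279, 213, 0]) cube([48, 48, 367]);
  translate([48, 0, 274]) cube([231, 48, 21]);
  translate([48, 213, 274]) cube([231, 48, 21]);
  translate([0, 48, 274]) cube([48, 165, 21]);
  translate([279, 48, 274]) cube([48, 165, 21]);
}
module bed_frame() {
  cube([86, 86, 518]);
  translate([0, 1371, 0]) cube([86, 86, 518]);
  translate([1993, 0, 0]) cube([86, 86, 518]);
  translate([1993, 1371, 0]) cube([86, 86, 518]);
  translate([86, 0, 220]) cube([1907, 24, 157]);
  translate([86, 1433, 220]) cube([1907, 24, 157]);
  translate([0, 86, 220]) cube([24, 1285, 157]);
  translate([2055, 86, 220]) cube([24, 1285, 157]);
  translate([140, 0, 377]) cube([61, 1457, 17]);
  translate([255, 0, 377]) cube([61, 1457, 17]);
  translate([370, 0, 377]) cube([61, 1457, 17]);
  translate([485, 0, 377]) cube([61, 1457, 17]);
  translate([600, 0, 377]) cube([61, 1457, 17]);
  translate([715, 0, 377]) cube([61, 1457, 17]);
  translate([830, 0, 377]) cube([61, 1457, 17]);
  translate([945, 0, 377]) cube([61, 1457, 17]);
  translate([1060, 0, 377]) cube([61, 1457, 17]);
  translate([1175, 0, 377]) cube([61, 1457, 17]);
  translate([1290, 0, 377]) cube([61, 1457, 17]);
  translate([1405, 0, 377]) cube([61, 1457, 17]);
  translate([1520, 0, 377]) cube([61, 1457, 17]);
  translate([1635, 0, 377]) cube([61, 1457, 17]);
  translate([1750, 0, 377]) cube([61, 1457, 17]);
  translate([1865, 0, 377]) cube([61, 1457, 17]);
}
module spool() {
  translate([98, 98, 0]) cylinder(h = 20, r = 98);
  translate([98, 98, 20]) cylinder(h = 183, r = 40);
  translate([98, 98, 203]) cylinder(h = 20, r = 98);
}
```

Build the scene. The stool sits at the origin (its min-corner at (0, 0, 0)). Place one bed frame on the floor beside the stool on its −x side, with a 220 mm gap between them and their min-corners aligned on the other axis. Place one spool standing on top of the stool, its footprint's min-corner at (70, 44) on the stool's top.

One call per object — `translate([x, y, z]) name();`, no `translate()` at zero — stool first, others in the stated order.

stool();
translate([-2299, 0, 0]) bed_frame();
translate([70, 44, 407]) spool();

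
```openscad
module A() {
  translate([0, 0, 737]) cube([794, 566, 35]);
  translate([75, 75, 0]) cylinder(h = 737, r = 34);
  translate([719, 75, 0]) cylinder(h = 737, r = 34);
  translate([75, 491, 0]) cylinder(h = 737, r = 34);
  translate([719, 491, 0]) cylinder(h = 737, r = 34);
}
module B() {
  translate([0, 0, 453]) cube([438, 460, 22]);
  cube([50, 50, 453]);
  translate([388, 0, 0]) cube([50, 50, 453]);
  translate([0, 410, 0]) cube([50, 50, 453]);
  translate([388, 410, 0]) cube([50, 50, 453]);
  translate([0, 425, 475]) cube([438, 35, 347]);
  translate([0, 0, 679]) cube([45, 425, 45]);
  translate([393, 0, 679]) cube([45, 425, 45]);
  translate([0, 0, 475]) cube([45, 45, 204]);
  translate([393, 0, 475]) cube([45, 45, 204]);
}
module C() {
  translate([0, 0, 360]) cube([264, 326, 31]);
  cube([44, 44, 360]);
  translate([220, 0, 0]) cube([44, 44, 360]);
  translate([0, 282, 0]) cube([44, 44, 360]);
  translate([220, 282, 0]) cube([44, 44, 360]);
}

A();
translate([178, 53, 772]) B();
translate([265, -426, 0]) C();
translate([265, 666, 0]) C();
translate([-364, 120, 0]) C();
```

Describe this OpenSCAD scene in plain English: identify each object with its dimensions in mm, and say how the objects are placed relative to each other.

A is a table with a 794×566 mm rectangular top, 35 mm thick, top surface at z = 772 mm, supported by four round legs of 68 mm diameter, each leg's bounding box inset 41 mm from the nearest pair of top edges, running from the floor.

B is a chair: 438×460 mm seat, 22 mm thick, top at z = 475 mm, on four 50 mm square corner legs flush with the seat edges. A 35 mm thick backrest slab spans the full seat width, extending 347 mm above the seat top, its back face flush with the seat's +y edge. Two armrests of 45×45 mm section run along each side from the seat's front edge to the front of the backrest, top faces 249 mm above the seat top and outer faces flush with the seat's x-edges; a 45×45 mm post under the front of each armrest stands on the seat at the front corner.

C is a four-legged stool. The seat is 264×326 mm, 31 mm thick, top at z = 391 mm. It stands on four square legs, each 44×44 mm in cross-section, from z = 0 to the seat underside, each flush with a corner of the seat.

The chair is on top of the table, centred. Three stools sit around the table at the −y, +y, −x sides.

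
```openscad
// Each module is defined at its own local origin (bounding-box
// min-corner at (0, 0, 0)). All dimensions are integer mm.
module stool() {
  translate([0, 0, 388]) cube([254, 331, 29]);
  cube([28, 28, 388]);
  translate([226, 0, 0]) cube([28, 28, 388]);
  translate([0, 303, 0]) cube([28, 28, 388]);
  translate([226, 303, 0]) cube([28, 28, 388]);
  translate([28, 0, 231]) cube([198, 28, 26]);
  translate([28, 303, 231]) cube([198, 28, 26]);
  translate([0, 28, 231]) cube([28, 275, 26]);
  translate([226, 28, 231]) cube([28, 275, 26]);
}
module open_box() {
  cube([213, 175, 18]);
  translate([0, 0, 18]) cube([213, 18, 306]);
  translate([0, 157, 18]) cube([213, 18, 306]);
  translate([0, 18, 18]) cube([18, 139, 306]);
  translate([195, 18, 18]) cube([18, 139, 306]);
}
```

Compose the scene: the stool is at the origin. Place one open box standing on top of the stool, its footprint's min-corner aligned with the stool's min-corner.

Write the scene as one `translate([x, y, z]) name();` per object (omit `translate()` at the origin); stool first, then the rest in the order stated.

stool();
translate([0, 0, 417]) open_box();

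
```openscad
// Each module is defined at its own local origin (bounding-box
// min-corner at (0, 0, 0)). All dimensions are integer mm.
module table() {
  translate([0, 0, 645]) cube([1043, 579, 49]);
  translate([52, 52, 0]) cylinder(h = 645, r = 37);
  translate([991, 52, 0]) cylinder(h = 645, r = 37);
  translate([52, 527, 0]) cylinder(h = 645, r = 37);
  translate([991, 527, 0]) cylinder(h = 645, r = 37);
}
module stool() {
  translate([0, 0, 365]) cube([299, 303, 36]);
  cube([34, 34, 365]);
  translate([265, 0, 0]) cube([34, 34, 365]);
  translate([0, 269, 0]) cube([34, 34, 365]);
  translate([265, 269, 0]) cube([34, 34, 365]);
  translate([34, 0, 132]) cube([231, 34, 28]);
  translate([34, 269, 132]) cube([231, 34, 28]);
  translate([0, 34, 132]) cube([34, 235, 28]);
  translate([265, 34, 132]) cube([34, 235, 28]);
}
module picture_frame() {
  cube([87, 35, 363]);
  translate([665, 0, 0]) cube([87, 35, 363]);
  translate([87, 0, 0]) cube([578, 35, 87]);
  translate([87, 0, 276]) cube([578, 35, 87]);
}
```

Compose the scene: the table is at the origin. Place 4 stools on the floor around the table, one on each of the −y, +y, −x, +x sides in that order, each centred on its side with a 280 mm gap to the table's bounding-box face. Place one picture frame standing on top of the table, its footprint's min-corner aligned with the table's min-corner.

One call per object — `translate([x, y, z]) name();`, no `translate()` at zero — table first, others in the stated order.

table();
translate([372, -583, 0]) stool();
translate([372, 859, 0]) stool();
translate([-579, 138, 0]) stool();
translate([1323, 138, 0]) stool();
translate([0, 0, 694]) picture_frame();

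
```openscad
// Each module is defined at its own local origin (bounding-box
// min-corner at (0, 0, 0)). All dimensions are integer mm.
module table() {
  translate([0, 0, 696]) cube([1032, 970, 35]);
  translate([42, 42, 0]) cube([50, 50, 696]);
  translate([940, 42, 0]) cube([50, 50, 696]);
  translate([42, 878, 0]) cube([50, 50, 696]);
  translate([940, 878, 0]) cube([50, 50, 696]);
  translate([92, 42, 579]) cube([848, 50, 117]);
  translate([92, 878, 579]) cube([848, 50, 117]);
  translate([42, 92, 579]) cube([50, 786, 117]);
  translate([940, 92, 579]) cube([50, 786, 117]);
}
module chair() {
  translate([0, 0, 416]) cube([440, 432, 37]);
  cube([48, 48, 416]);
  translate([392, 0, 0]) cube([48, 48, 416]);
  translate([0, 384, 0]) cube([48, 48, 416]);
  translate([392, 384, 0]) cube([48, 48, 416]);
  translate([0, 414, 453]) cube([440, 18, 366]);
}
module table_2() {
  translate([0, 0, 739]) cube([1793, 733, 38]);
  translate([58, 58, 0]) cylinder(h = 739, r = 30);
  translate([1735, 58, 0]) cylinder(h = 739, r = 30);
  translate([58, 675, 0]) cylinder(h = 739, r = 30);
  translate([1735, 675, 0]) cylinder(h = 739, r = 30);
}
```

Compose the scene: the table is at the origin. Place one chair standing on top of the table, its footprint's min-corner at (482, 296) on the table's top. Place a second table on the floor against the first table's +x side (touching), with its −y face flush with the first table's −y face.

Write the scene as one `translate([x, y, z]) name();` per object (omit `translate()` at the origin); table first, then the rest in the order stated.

table();
translate([482, 296, 731]) chair();
translate([1032, 0, 0]) table_2();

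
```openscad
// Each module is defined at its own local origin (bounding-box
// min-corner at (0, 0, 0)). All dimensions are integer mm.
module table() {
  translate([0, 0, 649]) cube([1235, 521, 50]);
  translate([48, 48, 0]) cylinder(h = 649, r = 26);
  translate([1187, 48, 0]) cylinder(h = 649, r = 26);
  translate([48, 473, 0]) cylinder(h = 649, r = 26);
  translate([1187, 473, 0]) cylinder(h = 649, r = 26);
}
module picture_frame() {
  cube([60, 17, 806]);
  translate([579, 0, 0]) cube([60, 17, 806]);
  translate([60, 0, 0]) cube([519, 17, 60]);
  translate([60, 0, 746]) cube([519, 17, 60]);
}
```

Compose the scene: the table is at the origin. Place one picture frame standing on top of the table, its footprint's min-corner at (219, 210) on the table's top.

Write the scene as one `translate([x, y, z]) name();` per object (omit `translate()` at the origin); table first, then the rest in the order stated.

table();
translate([219, 210, 699]) picture_frame();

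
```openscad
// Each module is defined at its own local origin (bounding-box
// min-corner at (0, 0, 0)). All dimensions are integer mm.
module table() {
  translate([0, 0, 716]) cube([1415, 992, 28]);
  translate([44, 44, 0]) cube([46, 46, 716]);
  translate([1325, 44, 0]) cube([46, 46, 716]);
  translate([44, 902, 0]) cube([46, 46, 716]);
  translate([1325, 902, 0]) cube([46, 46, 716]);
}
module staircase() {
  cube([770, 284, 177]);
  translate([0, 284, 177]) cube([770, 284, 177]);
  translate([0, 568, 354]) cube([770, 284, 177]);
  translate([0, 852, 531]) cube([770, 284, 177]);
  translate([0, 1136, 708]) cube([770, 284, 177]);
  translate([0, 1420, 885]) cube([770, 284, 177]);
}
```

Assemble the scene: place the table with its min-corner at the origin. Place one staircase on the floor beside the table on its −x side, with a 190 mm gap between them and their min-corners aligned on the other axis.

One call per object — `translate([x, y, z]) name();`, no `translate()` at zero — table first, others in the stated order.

table();
translate([-960, 0, 0]) staircase();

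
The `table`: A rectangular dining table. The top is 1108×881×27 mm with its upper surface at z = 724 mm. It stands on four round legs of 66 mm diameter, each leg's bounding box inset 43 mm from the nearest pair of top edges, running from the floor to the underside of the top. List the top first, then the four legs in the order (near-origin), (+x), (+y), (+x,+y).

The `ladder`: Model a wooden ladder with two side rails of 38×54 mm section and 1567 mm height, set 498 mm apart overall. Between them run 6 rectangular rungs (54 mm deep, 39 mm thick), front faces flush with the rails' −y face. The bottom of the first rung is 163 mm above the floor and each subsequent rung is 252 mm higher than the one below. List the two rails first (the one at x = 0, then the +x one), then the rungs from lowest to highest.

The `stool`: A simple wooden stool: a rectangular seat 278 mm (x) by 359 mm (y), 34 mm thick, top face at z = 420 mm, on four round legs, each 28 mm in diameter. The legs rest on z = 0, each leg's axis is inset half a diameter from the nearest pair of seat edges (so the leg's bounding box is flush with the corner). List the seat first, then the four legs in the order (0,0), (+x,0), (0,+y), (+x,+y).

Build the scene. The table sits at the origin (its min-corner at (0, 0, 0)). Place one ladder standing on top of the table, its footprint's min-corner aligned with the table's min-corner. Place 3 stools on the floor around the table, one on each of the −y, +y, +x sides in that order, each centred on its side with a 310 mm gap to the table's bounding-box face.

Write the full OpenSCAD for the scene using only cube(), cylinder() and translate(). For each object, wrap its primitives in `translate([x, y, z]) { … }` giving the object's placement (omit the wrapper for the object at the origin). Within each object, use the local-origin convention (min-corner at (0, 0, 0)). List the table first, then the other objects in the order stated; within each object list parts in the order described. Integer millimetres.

translate([0, 0, 697]) cube([1108, 881, 27]);
translate([76, 76, 0]) cylinder(h = 697, r = 33);
translate([1032, 76, 0]) cylinder(h = 697, r = 33);
translate([76, 805, 0]) cylinder(h = 697, r = 33);
translate([1032, 805, 0]) cylinder(h = 697, r = 33);
translate([0, 0, 724]) {
  cube([38, 54, 1567]);
  translate([460, 0, 0]) cube([38, 54, 1567]);
  translate([38, 0, 163]) cube([422, 54, 39]);
  translate([38, 0, 415]) cube([422, 54, 39]);
  translate([38, 0, 667]) cube([422, 54, 39]);
  translate([38, 0, 919]) cube([422, 54, 39]);
  translate([38, 0, 1171]) cube([422, 54, 39]);
  translate([38, 0, 1423]) cube([422, 54, 39]);
}
translate([415, -669, 0]) {
  translate([0, 0, 386]) cube([278, 359, 34]);
  translate([14, 14, 0]) cylinder(h = 386, r = 14);
  translate([264, 14, 0]) cylinder(h = 386, r = 14);
  translate([14, 345, 0]) cylinder(h = 386, r = 14);
  translate([264, 345, 0]) cylinder(h = 386, r = 14);
}
translate([415, 1191, 0]) {
  translate([0, 0, 386]) cube([278, 359, 34]);
  translate([14, 14, 0]) cylinder(h = 386, r = 14);
  translate([264, 14, 0]) cylinder(h = 386, r = 14);
  translate([14, 345, 0]) cylinder(h = 386, r = 14);
  translate([264, 345, 0]) cylinder(h = 386, r = 14);
}
translate([1418, 261, 0]) {
  translate([0, 0, 386]) cube([278, 359, 34]);
  translate([14, 14, 0]) cylinder(h = 386, r = 14);
  translate([264, 14, 0]) cylinder(h = 386, r = 14);
  translate([14, 345, 0]) cylinder(h = 386, r = 14);
  translate([264, 345, 0]) cylinder(h = 386, r = 14);
}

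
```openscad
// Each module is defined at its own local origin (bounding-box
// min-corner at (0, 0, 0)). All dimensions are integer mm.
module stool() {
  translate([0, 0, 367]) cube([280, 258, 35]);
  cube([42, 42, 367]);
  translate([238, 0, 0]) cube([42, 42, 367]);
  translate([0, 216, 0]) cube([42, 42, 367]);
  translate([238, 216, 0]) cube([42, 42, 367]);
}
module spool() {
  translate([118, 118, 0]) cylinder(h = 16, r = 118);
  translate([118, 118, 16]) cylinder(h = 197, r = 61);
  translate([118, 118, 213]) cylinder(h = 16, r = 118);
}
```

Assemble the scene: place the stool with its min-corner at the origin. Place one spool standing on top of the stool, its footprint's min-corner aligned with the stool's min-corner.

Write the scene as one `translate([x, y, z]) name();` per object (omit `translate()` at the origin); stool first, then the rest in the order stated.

stool();
translate([0, 0, 402]) spool();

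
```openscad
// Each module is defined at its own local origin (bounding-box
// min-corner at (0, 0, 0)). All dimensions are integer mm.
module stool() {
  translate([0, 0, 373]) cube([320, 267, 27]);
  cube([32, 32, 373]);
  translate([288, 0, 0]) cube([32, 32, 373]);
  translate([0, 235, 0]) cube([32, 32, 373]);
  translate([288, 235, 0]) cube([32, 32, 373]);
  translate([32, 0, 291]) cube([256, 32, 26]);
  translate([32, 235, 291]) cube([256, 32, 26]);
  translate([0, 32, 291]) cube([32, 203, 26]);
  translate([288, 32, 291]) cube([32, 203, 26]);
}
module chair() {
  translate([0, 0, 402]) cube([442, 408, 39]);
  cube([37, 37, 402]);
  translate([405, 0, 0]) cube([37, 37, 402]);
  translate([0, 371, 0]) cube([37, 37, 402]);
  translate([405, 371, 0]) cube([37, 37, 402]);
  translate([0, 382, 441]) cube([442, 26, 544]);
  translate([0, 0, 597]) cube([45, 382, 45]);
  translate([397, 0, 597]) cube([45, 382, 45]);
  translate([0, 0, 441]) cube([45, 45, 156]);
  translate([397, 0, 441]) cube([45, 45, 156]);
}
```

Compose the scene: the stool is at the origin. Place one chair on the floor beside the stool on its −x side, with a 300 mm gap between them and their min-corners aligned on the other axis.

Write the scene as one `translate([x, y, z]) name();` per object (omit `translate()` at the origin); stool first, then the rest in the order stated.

stool();
translate([-742, 0, 0]) chair();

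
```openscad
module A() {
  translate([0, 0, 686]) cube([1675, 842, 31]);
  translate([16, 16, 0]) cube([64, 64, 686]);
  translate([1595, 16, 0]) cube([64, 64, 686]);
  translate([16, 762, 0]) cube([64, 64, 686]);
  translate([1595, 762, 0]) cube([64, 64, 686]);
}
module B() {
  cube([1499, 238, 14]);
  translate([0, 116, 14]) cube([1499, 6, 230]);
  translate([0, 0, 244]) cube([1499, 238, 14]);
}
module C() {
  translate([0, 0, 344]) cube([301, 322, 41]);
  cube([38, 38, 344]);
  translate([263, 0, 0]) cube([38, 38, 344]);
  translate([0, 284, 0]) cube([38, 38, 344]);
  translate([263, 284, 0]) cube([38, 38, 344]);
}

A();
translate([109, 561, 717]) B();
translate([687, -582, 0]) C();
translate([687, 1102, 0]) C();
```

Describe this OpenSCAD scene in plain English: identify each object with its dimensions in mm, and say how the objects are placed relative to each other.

A is a rectangular dining table. The top is 1675×842×31 mm with its upper surface at z = 717 mm. It stands on four 64×64 mm square legs, each inset 16 mm from the nearest pair of top edges, running from the floor to the underside of the top.

B is an I-beam lying along x, 1499 mm long. Overall section height 258 mm. Two flanges 238 mm wide (y) and 14 mm thick, one on the floor and one at the top; a web 6 mm thick runs between them, centred on the flange width.

C is a four-legged stool. The seat is a 301×322×41 mm slab whose top surface is at z = 385 mm; four square legs, each 38×38 mm in cross-section, run from the floor (z = 0) to the underside of the seat, each flush with a corner of the seat.

The I-beam is on top of the table. Two stools sit around the table at the −y, +y sides.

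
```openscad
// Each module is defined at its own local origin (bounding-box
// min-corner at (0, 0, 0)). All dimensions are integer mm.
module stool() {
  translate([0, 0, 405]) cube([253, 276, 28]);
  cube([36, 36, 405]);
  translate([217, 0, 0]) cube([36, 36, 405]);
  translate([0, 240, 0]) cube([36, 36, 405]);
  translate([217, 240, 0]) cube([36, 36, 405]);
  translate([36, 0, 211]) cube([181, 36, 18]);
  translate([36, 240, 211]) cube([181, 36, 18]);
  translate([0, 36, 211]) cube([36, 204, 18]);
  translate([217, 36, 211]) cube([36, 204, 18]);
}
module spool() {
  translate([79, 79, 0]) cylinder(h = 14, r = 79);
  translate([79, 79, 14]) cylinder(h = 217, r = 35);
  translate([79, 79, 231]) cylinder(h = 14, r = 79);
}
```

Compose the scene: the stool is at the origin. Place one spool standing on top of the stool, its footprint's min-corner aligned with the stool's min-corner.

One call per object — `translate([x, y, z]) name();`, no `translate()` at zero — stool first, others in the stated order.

stool();
translate([0, 0, 433]) spool();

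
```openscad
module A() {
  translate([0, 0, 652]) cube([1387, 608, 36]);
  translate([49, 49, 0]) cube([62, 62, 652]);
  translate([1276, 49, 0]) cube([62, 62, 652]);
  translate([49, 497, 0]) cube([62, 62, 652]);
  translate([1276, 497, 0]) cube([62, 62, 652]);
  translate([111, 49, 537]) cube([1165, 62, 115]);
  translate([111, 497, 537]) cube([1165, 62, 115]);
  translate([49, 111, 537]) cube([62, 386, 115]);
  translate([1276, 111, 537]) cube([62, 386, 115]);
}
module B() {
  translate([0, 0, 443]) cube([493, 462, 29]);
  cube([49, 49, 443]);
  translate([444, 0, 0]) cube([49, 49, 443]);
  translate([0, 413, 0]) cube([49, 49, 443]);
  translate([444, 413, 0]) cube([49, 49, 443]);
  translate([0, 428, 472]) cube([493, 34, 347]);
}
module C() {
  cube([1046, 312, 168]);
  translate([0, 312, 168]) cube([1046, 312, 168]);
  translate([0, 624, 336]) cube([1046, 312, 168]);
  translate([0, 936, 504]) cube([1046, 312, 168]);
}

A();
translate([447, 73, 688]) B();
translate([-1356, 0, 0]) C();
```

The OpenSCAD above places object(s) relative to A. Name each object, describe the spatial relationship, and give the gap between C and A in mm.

A is a table. B is a chair. C is a staircase. The chair is on top of the table, centred. The staircase is on the floor beside the table on its −x side. The gap between the staircase and the table is 310 mm.

The staircase's nearest face is 310 mm from the table's −x face.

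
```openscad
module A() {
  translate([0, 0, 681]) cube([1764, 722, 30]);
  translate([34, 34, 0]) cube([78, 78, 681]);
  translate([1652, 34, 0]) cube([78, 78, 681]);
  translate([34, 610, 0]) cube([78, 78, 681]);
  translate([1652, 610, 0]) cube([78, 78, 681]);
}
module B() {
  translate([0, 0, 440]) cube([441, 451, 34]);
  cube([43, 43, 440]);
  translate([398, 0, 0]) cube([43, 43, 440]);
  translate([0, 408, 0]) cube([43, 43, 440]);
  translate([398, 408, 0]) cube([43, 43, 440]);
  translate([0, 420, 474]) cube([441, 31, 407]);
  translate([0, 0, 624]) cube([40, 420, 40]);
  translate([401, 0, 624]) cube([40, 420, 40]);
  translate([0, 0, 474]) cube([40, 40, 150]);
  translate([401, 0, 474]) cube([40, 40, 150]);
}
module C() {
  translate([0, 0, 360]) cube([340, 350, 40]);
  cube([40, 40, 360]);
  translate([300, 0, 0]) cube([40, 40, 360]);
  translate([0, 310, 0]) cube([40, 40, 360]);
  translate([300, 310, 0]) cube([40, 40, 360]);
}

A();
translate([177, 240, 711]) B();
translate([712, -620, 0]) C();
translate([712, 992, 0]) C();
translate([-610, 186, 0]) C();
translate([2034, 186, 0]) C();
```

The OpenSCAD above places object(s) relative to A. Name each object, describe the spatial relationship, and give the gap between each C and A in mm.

A is a table. B is a chair. C is a stool. The chair is on top of the table. Four stools sit around the table at the −y, +y, −x, +x sides. The gap between each stool and the table is 270 mm.

Each stool's nearest face is 270 mm from the table's bounding box.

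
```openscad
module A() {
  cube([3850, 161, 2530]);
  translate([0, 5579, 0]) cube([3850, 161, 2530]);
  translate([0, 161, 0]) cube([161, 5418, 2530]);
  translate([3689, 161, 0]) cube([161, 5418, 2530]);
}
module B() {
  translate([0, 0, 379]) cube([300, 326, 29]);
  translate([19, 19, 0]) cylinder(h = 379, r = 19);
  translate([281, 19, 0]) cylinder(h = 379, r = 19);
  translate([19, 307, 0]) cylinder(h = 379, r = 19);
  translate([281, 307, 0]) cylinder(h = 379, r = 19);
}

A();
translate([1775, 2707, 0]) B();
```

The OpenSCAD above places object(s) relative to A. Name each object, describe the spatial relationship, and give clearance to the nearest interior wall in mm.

A is a house frame. B is a stool. The stool sits inside the house frame, centred. The clearance to the nearest interior wall is 1614 mm.

Clearances: x = 1614, y = 2546; minimum 1614 mm.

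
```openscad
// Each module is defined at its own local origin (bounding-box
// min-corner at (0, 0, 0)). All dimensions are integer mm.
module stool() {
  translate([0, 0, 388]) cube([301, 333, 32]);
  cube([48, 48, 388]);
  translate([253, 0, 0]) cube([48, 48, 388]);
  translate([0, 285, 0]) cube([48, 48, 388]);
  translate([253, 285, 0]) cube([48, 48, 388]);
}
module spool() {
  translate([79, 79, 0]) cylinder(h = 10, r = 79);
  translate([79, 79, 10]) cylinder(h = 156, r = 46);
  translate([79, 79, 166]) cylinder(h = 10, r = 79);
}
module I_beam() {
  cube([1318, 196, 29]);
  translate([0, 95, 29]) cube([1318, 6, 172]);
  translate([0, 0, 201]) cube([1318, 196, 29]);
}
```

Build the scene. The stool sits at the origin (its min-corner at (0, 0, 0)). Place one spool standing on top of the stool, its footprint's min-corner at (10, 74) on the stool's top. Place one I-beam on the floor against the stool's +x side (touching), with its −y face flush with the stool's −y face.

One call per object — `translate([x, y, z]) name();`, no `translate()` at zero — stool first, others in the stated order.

stool();
translate([10, 74, 420]) spool();
translate([301, 0, 0]) I_beam();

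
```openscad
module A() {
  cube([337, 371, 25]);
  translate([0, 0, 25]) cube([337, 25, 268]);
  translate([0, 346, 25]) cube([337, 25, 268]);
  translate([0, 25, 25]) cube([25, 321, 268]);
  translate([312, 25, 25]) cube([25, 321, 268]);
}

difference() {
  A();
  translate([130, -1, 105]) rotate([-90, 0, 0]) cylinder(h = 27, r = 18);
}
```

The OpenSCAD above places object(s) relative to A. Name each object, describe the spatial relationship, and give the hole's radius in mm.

The subtracted cylinder has r = 18 mm.

A is an open box. The open box has a circular hole through its front wall. The hole's radius is 18 mm.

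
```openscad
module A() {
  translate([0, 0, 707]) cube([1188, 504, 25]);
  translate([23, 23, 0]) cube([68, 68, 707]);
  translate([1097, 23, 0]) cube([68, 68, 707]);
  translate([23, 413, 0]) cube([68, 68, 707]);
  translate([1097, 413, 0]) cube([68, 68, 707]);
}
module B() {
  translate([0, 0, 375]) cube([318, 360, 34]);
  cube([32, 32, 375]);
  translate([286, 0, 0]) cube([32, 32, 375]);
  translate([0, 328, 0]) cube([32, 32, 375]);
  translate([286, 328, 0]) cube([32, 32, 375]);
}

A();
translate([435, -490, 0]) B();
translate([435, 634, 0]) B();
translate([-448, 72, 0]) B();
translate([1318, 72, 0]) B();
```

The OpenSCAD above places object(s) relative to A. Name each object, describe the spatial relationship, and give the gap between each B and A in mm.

Each stool's nearest face is 130 mm from the table's bounding box.

A is a table. B is a stool. Four stools sit around the table at the −y, +y, −x, +x sides. The gap between each stool and the table is 130 mm.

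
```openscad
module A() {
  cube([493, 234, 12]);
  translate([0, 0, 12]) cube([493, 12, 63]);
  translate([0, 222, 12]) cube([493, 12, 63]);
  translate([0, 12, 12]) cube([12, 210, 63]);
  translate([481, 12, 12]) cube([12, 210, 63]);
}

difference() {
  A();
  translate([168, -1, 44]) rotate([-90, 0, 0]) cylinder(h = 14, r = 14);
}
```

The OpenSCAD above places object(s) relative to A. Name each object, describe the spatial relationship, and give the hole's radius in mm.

A is an open box. The open box has a circular hole through its front wall. The hole's radius is 14 mm.

The subtracted cylinder has r = 14 mm.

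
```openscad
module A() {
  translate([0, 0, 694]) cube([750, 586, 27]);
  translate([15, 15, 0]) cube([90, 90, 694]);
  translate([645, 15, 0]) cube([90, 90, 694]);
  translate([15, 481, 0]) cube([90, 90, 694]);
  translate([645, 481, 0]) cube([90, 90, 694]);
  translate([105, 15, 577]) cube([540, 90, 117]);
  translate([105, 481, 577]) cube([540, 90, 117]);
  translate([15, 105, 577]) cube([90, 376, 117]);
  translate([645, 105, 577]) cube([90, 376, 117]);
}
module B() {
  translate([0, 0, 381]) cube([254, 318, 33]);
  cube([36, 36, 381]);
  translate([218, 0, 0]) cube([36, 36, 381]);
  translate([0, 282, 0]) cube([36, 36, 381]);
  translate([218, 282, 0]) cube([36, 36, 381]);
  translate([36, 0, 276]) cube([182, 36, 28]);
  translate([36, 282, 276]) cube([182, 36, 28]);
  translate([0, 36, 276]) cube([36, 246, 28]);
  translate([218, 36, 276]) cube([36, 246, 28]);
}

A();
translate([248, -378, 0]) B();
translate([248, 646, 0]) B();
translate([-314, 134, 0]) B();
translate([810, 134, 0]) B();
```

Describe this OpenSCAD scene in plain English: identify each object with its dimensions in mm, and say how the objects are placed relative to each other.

A is a table: top 750 mm (x) × 586 mm (y), 27 mm thick, upper face at z = 721 mm, on four 90×90 mm square legs, each inset 15 mm from the nearest pair of top edges, running from z = 0 to the bottom of the top. Four apron rails, 90 mm thick and 117 mm tall, run between adjacent legs with their top edges flush with the underside of the top and their outer faces flush with the legs' outer faces.

B is a simple wooden stool: a rectangular seat 254 mm (x) by 318 mm (y), 33 mm thick, top face at z = 414 mm, on four square legs, each 36×36 mm in cross-section. The legs rest on z = 0, each flush with a corner of the seat. Four stretchers, 36 mm wide and 28 mm tall, connect adjacent legs with their undersides at z = 276 mm, each running between the inner faces of the legs it joins and aligned with the legs' outer faces on the other axis.

Four stools sit around the table at the −y, +y, −x, +x sides.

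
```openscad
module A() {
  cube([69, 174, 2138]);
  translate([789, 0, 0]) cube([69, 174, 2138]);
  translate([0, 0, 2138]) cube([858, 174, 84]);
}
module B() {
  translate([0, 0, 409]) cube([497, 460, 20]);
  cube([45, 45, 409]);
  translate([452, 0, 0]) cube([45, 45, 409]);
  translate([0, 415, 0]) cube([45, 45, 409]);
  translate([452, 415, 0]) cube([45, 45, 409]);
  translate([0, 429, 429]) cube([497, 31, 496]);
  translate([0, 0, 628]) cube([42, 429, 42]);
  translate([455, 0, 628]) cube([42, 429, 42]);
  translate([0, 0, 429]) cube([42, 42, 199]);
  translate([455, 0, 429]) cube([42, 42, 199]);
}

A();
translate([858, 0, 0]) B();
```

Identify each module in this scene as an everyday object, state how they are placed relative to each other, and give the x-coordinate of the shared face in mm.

The door frame's +x face and the chair's −x face are both at x = 858 mm.

A is a door frame. B is a chair. The chair is against the door frame's +x side, with their −y faces flush. The x-coordinate of the shared face is 858 mm.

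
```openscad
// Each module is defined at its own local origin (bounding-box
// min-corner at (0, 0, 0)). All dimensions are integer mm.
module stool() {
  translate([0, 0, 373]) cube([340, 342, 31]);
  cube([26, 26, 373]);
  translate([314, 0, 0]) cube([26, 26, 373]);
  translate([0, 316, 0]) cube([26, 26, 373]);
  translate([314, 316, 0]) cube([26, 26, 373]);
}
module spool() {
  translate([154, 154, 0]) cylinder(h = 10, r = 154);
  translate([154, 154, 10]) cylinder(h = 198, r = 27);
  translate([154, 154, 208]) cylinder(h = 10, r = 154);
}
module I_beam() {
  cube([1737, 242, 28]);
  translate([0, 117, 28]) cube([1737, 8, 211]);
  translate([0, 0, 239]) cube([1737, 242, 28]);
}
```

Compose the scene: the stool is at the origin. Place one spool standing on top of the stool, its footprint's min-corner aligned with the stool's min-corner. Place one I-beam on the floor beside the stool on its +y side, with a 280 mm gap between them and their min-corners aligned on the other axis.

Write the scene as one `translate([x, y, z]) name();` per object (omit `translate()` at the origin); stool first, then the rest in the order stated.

stool();
translate([0, 0, 404]) spool();
translate([0, 622, 0]) I_beam();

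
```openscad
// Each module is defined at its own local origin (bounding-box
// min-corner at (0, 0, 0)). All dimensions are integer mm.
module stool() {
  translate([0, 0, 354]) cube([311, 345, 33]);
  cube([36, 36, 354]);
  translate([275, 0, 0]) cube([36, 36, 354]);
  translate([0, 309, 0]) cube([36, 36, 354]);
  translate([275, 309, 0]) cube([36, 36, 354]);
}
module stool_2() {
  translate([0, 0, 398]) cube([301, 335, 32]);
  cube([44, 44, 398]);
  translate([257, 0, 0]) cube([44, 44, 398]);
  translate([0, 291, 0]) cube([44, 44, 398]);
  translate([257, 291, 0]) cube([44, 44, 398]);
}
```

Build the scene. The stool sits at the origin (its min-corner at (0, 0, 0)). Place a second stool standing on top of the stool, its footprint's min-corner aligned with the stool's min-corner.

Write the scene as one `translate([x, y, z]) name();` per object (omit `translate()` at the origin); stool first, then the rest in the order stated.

stool();
translate([0, 0, 387]) stool_2();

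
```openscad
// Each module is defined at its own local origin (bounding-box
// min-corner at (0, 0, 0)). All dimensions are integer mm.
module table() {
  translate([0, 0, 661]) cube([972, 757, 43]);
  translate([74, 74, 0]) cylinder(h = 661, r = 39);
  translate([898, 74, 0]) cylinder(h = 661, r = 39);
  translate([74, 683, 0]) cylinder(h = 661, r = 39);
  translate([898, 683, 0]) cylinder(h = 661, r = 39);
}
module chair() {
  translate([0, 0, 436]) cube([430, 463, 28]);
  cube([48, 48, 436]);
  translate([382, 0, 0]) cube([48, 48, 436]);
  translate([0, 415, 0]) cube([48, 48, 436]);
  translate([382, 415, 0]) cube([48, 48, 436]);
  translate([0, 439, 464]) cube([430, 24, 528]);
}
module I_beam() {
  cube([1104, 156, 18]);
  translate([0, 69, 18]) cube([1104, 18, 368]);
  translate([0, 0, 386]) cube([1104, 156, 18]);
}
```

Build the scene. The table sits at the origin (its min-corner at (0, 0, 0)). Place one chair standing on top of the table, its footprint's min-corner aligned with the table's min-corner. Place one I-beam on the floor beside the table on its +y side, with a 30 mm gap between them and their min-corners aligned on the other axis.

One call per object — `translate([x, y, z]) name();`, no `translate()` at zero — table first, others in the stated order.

table();
translate([0, 0, 704]) chair();
translate([0, 787, 0]) I_beam();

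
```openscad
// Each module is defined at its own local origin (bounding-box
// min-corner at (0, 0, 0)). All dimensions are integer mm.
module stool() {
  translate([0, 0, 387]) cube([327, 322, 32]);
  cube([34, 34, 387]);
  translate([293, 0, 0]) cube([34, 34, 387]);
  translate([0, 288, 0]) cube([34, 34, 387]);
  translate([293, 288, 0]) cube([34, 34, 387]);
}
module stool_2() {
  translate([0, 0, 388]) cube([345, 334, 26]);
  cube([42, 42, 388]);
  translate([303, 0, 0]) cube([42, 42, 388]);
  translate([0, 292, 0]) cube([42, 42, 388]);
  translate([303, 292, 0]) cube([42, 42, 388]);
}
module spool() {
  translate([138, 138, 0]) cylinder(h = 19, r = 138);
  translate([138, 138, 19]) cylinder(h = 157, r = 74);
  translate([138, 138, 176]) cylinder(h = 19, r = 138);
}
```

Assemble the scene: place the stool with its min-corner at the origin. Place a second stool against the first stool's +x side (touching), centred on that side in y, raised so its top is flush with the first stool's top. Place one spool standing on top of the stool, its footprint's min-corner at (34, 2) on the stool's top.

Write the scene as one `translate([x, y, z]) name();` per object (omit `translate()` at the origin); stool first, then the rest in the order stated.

stool();
translate([327, -6, 5]) stool_2();
translate([34, 2, 419]) spool();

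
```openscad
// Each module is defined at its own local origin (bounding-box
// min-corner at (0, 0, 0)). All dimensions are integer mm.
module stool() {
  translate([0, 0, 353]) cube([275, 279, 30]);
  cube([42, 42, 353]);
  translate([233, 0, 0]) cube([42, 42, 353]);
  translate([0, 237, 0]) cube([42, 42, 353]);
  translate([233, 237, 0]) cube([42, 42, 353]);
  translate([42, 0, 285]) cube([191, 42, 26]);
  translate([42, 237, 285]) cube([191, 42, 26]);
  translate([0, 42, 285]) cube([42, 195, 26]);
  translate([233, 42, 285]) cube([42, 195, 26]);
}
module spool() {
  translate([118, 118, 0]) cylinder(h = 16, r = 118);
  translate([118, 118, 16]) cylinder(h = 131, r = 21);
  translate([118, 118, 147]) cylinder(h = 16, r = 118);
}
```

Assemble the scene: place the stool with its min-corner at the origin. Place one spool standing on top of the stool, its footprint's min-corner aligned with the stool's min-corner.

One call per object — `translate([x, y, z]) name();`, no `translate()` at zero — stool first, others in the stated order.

stool();
translate([0, 0, 383]) spool();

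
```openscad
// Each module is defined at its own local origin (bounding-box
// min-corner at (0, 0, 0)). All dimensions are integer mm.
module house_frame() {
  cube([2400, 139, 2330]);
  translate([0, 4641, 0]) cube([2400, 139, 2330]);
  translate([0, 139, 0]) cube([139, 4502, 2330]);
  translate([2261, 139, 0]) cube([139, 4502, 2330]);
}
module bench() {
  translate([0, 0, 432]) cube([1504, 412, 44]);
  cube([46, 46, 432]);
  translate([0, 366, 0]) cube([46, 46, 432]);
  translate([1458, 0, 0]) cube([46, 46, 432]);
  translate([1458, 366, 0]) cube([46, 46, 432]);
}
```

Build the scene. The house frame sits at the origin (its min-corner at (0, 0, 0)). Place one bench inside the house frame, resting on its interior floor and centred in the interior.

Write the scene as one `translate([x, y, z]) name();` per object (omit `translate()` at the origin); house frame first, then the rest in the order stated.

house_frame();
translate([448, 2184, 0]) bench();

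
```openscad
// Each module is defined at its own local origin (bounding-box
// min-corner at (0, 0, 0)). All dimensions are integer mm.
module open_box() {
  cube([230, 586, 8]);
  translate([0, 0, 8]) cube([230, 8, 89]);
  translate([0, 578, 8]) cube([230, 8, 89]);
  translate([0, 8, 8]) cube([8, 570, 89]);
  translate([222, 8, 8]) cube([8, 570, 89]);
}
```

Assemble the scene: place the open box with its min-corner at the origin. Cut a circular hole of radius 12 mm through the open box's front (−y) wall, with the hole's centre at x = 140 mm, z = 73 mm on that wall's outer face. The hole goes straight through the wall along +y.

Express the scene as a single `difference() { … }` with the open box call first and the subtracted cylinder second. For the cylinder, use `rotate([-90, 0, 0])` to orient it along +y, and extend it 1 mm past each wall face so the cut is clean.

difference() {
  open_box();
  translate([140, -1, 73]) rotate([-90, 0, 0]) cylinder(h = 10, r = 12);
}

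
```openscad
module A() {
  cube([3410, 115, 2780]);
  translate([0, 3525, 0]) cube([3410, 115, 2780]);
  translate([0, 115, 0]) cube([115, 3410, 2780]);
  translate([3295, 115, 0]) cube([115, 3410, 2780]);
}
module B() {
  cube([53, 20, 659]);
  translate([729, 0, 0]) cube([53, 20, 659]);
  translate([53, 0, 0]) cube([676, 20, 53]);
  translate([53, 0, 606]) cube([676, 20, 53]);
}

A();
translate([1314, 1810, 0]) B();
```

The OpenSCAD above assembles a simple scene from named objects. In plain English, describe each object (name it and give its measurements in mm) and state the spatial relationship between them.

A is the wall frame of a small rectangular building: four walls, each 2780 mm tall and 115 mm thick, enclosing a footprint 3410 mm (x) by 3640 mm (y) outside-to-outside, with no floor or roof. The front and back walls (the −y and +y sides) span the full width; the two side walls fit between them.

B is a rectangular picture frame lying in the x–z plane (depth along y). The opening is 676 mm wide (x) by 553 mm tall (z), surrounded by a border 53 mm wide on all four sides. The frame is 20 mm deep and is made of two full-height vertical stiles with two horizontal rails fitted between them.

The picture frame sits inside the house frame, centred.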